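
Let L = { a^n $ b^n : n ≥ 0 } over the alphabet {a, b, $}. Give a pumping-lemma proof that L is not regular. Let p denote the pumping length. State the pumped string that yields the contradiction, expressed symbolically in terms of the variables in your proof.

Suppose for contradiction that L is regular, and let p be the pumping length.
Take w = a^p $ b^p ∈ L with |w| = 2p+1 ≥ p.
The pumping lemma gives a decomposition w = xyz where |xy| ≤ p and |y| > 0.
Because |xy| ≤ p and w begins with p copies of a, we have y = a^k with 1 ≤ k ≤ p.
Pump with i = 2: xy^2z = a^{p+k} $ b^p, which would require p+k = p. But k ≥ 1, so xy^2z ∉ L.
This contradicts the pumping lemma, so L is not regular.

a^{p+k} $ b^p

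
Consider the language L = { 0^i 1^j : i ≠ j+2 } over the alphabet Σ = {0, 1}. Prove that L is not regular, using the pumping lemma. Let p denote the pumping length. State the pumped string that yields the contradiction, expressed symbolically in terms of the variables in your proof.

Toward a contradiction, assume L is regular with pumping length p.
Choose w = 0^p 1^{p+p!-2}. Since p ≠ (p+p!-2)+2 = p+p!, w ∈ L; and |w| ≥ p.
By the pumping lemma, w = xyz with |xy| ≤ p and y is nonempty.
The first p characters of w are 0's, so xy (and hence y) consists only of 0's. Write y = 0^k, 1 ≤ k ≤ p.
Since 1 ≤ k ≤ p, k divides p!; set t = 1 + p!/k. Then xy^t z has p + (p!/k)·k = p + p! copies of 0. Now the 0-count is p+p! and (1-count)+2 = (p+p!-2)+2 = p+p!, so i ≠ j+2 fails. So xy^t z = 0^{p+p!} 1^{p+p!-2} ∉ L.
This contradicts the pumping lemma, so L is not regular.

0^{p+p!} 1^{p+p!-2}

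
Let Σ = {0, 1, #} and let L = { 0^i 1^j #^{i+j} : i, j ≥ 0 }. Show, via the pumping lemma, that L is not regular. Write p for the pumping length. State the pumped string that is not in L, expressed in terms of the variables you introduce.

0^{p+k} 1^p #^{2p}

Suppose for contradiction that L is regular, and let p be the pumping length.
Take w = 0^p 1^p #^{2p} ∈ L (with i=j=p, i+j=2p), |w| = 4p ≥ p.
By the pumping lemma, w = xyz with |xy| ≤ p and |y| > 0.
The first p characters of w are 0's, so xy (and hence y) consists only of 0's. Write y = 0^k, 1 ≤ k ≤ p.
Consider xy^2z = 0^{p+k} 1^p #^{2p}. Now the 0- and 1-counts sum to 2p+k, but the #-count is 2p ≠ 2p+k. So xy^2z ∉ L.
This is a contradiction; hence L is not regular.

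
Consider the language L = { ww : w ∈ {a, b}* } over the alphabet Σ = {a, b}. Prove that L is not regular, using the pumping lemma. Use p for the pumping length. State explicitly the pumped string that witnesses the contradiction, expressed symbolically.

a^{p+k} b^p a^p b^p

Assume L is regular; let p be its pumping constant.
Take w = a^p b^p a^p b^p = uu where u = a^pb^p; then w ∈ L and |w| = 4p ≥ p.
By the pumping lemma, w = xyz with |xy| ≤ p and y is nonempty.
The first p characters of w are a's, so xy (and hence y) consists only of a's. Write y = a^k, 1 ≤ k ≤ p.
Pump with i = 2: xy^2z = a^{p+k} b^p a^p b^p, of length 4p+k. Suppose this equals vv. The string starts with a and ends with b, so v does too; thus the boundary between the two copies of v is a b→a transition. There is exactly one such transition, at position 2p+k, so |v| = 2p+k and |vv| = 4p+2k ≠ 4p+k since k ≥ 1. So xy^2z ∉ L.
This contradicts the pumping lemma, so L is not regular.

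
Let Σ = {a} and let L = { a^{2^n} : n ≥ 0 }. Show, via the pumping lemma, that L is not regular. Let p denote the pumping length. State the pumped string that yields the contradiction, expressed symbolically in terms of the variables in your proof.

Suppose for contradiction that L is regular, and let p be the pumping length.
Take w = a^{2^p} ∈ L with |w| = 2^p ≥ p.
The pumping lemma gives a decomposition w = xyz where |xy| ≤ p and |y| ≥ 1.
Then y = a^k for some k with 1 ≤ k ≤ p.
Pump with i = 2: xy^2z = a^{2^p+k}. Since 1 ≤ k ≤ p < 2^p, we have 2^p < 2^p+k < 2^{p+1}, so 2^p+k is not a power of 2. So xy^2z ∉ L.
Contradiction. Therefore L is not regular.

a^{2^p+k}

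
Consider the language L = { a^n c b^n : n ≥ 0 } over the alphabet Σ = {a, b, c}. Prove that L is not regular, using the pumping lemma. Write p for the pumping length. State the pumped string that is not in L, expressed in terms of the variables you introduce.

Assume L is regular; let p be its pumping constant.
Take w = a^p c b^p ∈ L with |w| = 2p+1 ≥ p.
The pumping lemma gives a decomposition w = xyz where |xy| ≤ p and |y| > 0.
Because |xy| ≤ p and w begins with p copies of a, we have y = a^k with 1 ≤ k ≤ p.
Pump with i = 2: xy^2z = a^{p+k} c b^p, which would require p+k = p. But k ≥ 1, so xy^2z ∉ L.
Contradiction. Therefore L is not regular.

a^{p+k} c b^p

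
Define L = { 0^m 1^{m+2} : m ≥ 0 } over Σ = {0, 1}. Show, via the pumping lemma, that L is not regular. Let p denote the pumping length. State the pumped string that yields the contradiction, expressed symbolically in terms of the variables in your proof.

Toward a contradiction, assume L is regular with pumping length p.
Let w = 0^p 1^{p+2} ∈ L; note |w| = 2p+2 ≥ p.
The pumping lemma gives a decomposition w = xyz where |xy| ≤ p and y is nonempty.
The first p characters of w are 0's, so xy (and hence y) consists only of 0's. Write y = 0^k, 1 ≤ k ≤ p.
Pump with i = 2: xy^2z = 0^{p+k} 1^{p+2}. For this to lie in L we would need p+2 = (p+k)+2, which forces k = 0. But k ≥ 1, so xy^2z ∉ L.
This is a contradiction; hence L is not regular.

0^{p+k} 1^{p+2}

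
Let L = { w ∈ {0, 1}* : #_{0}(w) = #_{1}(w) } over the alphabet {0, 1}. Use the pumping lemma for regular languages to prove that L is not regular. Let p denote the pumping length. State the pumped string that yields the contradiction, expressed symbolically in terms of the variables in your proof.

0^{p+k} 1^p

Assume L is regular. Let p be the pumping length given by the pumping lemma.
Choose w = 0^p 1^p ∈ L with |w| = 2p ≥ p.
Write w = xyz as guaranteed by the lemma, with |xy| ≤ p and |y| ≥ 1.
Because |xy| ≤ p and w begins with p copies of 0, we have y = 0^k with 1 ≤ k ≤ p.
Pump with i = 2: xy^2z = 0^{p+k} 1^p has p+k occurrences of 0 but only p of 1. Since k ≥ 1 the counts differ, so xy^2z ∉ L.
This is a contradiction; hence L is not regular.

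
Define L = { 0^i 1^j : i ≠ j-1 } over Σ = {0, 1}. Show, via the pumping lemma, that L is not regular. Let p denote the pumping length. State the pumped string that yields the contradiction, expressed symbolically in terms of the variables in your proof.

Assume L is regular; let p be its pumping constant.
Choose w = 0^p 1^{p+p!+1}. Since p ≠ (p+p!+1)-1 = p+p!, w ∈ L; and |w| ≥ p.
By the pumping lemma, w = xyz with |xy| ≤ p and y is nonempty.
Since the first p symbols of w are all 0's and |xy| ≤ p, y lies entirely in the leading 0-block: y = 0^k for some k with 1 ≤ k ≤ p.
Since 1 ≤ k ≤ p, k divides p!; set t = 1 + p!/k. Then xy^t z has p + (p!/k)·k = p + p! copies of 0. Now the 0-count is p+p! and (1-count)-1 = (p+p!+1)-1 = p+p!, so i ≠ j-1 fails. So xy^t z = 0^{p+p!} 1^{p+p!+1} ∉ L.
This is a contradiction; hence L is not regular.

0^{p+p!} 1^{p+p!+1}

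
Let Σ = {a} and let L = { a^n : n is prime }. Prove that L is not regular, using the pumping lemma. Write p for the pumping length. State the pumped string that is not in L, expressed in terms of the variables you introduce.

a^{q(1+k)}

Assume L is regular; let p be its pumping constant.
Let q be a prime with q ≥ p+2 (infinitely many primes exist), and take w = a^q ∈ L with |w| = q ≥ p.
The pumping lemma gives a decomposition w = xyz where |xy| ≤ p and |y| > 0.
Then y = a^k for some k with 1 ≤ k ≤ p.
Since 1 ≤ k ≤ p, |xz| = q-k. Pump with i = q+1: |xy^{q+1}z| = (q-k)+(q+1)k = q+qk = q(1+k), which is composite (both factors ≥ 2). So xy^{q+1}z = a^{q(1+k)} ∉ L.
Contradiction. Therefore L is not regular.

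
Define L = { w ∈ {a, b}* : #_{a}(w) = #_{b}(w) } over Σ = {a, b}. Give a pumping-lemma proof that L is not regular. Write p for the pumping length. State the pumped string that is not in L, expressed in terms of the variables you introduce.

Assume L is regular; let p be its pumping constant.
Choose w = a^p b^p ∈ L with |w| = 2p ≥ p.
Write w = xyz as guaranteed by the lemma, with |xy| ≤ p and |y| > 0.
The first p characters of w are a's, so xy (and hence y) consists only of a's. Write y = a^k, 1 ≤ k ≤ p.
Pump with i = 2: xy^2z = a^{p+k} b^p has p+k occurrences of a but only p of b. Since k ≥ 1 the counts differ, so xy^2z ∉ L.
This contradicts the pumping lemma, so L is not regular.

a^{p+k} b^p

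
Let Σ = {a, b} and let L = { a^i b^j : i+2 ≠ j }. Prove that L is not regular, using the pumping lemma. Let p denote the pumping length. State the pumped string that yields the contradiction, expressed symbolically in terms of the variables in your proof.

Assume L is regular. Let p be the pumping length given by the pumping lemma.
Choose w = a^p b^{p+p!+2}. Since p ≠ (p+p!+2)-2 = p+p!, w ∈ L; and |w| ≥ p.
The pumping lemma gives a decomposition w = xyz where |xy| ≤ p and |y| ≥ 1.
The first p characters of w are a's, so xy (and hence y) consists only of a's. Write y = a^k, 1 ≤ k ≤ p.
Since 1 ≤ k ≤ p, k divides p!; set t = 1 + p!/k. Then xy^t z has p + (p!/k)·k = p + p! copies of a. Now the a-count is p+p! and (b-count)-2 = (p+p!+2)-2 = p+p!, so i+2 ≠ j fails. So xy^t z = a^{p+p!} b^{p+p!+2} ∉ L.
This contradicts the pumping lemma, so L is not regular.

a^{p+p!} b^{p+p!+2}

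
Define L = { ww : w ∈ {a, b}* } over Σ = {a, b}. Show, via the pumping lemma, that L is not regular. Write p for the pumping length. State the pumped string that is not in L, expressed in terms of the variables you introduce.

a^{p+k} b^p a^p b^p

Toward a contradiction, assume L is regular with pumping length p.
Take w = a^p b^p a^p b^p = uu where u = a^pb^p; then w ∈ L and |w| = 4p ≥ p.
The pumping lemma gives a decomposition w = xyz where |xy| ≤ p and |y| ≥ 1.
Because |xy| ≤ p and w begins with p copies of a, we have y = a^k with 1 ≤ k ≤ p.
Pump with i = 2: xy^2z = a^{p+k} b^p a^p b^p, of length 4p+k. Suppose this equals vv. The string starts with a and ends with b, so v does too; thus the boundary between the two copies of v is a b→a transition. There is exactly one such transition, at position 2p+k, so |v| = 2p+k and |vv| = 4p+2k ≠ 4p+k since k ≥ 1. So xy^2z ∉ L.
This contradicts the pumping lemma, so L is not regular.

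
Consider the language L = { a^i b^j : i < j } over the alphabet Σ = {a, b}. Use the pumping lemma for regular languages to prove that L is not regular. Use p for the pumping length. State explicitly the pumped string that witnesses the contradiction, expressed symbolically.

a^{p+k} b^{p+1}

Toward a contradiction, assume L is regular with pumping length p.
Choose w = a^p b^{p+1} ∈ L, with |w| = 2p+1 ≥ p.
By the pumping lemma, w = xyz with |xy| ≤ p and |y| ≥ 1.
Because |xy| ≤ p and w begins with p copies of a, we have y = a^k with 1 ≤ k ≤ p.
Consider xy^2z = a^{p+k} b^{p+1}. Since k ≥ 1, the a-count p+k is at least p+1, so i < j fails; thus xy^2z ∉ L.
This contradicts the pumping lemma, so L is not regular.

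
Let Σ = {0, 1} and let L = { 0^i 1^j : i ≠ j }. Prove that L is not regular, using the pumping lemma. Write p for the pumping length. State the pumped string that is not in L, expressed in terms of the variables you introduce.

0^{p+p!} 1^{p+p!}

Toward a contradiction, assume L is regular with pumping length p.
Choose w = 0^p 1^{p+p!}. Since p ≠ p+p!, w ∈ L; and |w| ≥ p.
Write w = xyz as guaranteed by the lemma, with |xy| ≤ p and y is nonempty.
Because |xy| ≤ p and w begins with p copies of 0, we have y = 0^k with 1 ≤ k ≤ p.
Since 1 ≤ k ≤ p, k divides p!; set t = 1 + p!/k. Then xy^t z has p + (p!/k)·k = p + p! copies of 0. Now the 0-count equals the 1-count, so i ≠ j fails. So xy^t z = 0^{p+p!} 1^{p+p!} ∉ L.
This contradicts the pumping lemma, so L is not regular.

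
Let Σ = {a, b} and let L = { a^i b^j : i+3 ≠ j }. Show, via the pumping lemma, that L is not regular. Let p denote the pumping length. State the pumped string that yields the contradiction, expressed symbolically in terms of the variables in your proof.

Assume L is regular; let p be its pumping constant.
Choose w = a^p b^{p+p!+3}. Since p ≠ (p+p!+3)-3 = p+p!, w ∈ L; and |w| ≥ p.
Write w = xyz as guaranteed by the lemma, with |xy| ≤ p and |y| > 0.
Because |xy| ≤ p and w begins with p copies of a, we have y = a^k with 1 ≤ k ≤ p.
Since 1 ≤ k ≤ p, k divides p!; set t = 1 + p!/k. Then xy^t z has p + (p!/k)·k = p + p! copies of a. Now the a-count is p+p! and (b-count)-3 = (p+p!+3)-3 = p+p!, so i+3 ≠ j fails. So xy^t z = a^{p+p!} b^{p+p!+3} ∉ L.
This is a contradiction; hence L is not regular.

a^{p+p!} b^{p+p!+3}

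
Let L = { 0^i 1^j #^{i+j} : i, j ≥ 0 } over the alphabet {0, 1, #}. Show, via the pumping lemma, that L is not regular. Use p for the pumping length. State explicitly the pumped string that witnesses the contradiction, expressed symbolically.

Toward a contradiction, assume L is regular with pumping length p.
Take w = 0^p 1^p #^{2p} ∈ L (with i=j=p, i+j=2p), |w| = 4p ≥ p.
The pumping lemma gives a decomposition w = xyz where |xy| ≤ p and |y| ≥ 1.
Since the first p symbols of w are all 0's and |xy| ≤ p, y lies entirely in the leading 0-block: y = 0^k for some k with 1 ≤ k ≤ p.
Consider xy^2z = 0^{p+k} 1^p #^{2p}. Now the 0- and 1-counts sum to 2p+k, but the #-count is 2p ≠ 2p+k. So xy^2z ∉ L.
Contradiction. Therefore L is not regular.

0^{p+k} 1^p #^{2p}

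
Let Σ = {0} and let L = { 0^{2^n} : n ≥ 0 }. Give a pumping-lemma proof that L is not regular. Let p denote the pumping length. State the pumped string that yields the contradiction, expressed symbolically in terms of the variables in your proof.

0^{2^p+k}

Assume L is regular. Let p be the pumping length given by the pumping lemma.
Take w = 0^{2^p} ∈ L with |w| = 2^p ≥ p.
Write w = xyz as guaranteed by the lemma, with |xy| ≤ p and y is nonempty.
Then y = 0^k for some k with 1 ≤ k ≤ p.
Pump with i = 2: xy^2z = 0^{2^p+k}. Since 1 ≤ k ≤ p < 2^p, we have 2^p < 2^p+k < 2^{p+1}, so 2^p+k is not a power of 2. So xy^2z ∉ L.
This contradicts the pumping lemma, so L is not regular.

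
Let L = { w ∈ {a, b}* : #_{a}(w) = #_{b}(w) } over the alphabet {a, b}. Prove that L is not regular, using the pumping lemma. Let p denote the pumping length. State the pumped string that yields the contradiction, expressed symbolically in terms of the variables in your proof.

Assume L is regular. Let p be the pumping length given by the pumping lemma.
Choose w = a^p b^p ∈ L with |w| = 2p ≥ p.
Write w = xyz as guaranteed by the lemma, with |xy| ≤ p and y is nonempty.
Because |xy| ≤ p and w begins with p copies of a, we have y = a^k with 1 ≤ k ≤ p.
Pump with i = 2: xy^2z = a^{p+k} b^p has p+k occurrences of a but only p of b. Since k ≥ 1 the counts differ, so xy^2z ∉ L.
Contradiction. Therefore L is not regular.

a^{p+k} b^p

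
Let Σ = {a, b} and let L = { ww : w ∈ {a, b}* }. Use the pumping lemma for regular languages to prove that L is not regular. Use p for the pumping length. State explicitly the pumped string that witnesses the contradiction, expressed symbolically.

a^{p+k} b^p a^p b^p

Assume L is regular; let p be its pumping constant.
Take w = a^p b^p a^p b^p = uu where u = a^pb^p; then w ∈ L and |w| = 4p ≥ p.
Write w = xyz as guaranteed by the lemma, with |xy| ≤ p and |y| > 0.
Because |xy| ≤ p and w begins with p copies of a, we have y = a^k with 1 ≤ k ≤ p.
Pump with i = 2: xy^2z = a^{p+k} b^p a^p b^p, of length 4p+k. Suppose this equals vv. The string starts with a and ends with b, so v does too; thus the boundary between the two copies of v is a b→a transition. There is exactly one such transition, at position 2p+k, so |v| = 2p+k and |vv| = 4p+2k ≠ 4p+k since k ≥ 1. So xy^2z ∉ L.
This is a contradiction; hence L is not regular.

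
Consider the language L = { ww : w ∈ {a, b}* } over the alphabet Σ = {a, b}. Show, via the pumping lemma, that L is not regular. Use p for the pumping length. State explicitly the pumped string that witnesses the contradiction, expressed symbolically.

Suppose for contradiction that L is regular, and let p be the pumping length.
Take w = a^p b^p a^p b^p = uu where u = a^pb^p; then w ∈ L and |w| = 4p ≥ p.
By the pumping lemma, w = xyz with |xy| ≤ p and |y| ≥ 1.
Because |xy| ≤ p and w begins with p copies of a, we have y = a^k with 1 ≤ k ≤ p.
Pump with i = 2: xy^2z = a^{p+k} b^p a^p b^p, of length 4p+k. Suppose this equals vv. The string starts with a and ends with b, so v does too; thus the boundary between the two copies of v is a b→a transition. There is exactly one such transition, at position 2p+k, so |v| = 2p+k and |vv| = 4p+2k ≠ 4p+k since k ≥ 1. So xy^2z ∉ L.
This is a contradiction; hence L is not regular.

a^{p+k} b^p a^p b^p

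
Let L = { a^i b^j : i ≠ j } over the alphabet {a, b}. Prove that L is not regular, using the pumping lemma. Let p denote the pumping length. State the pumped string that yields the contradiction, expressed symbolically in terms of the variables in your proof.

a^{p+p!} b^{p+p!}

Suppose for contradiction that L is regular, and let p be the pumping length.
Choose w = a^p b^{p+p!}. Since p ≠ p+p!, w ∈ L; and |w| ≥ p.
The pumping lemma gives a decomposition w = xyz where |xy| ≤ p and y is nonempty.
Because |xy| ≤ p and w begins with p copies of a, we have y = a^k with 1 ≤ k ≤ p.
Since 1 ≤ k ≤ p, k divides p!; set t = 1 + p!/k. Then xy^t z has p + (p!/k)·k = p + p! copies of a. Now the a-count equals the b-count, so i ≠ j fails. So xy^t z = a^{p+p!} b^{p+p!} ∉ L.
Contradiction. Therefore L is not regular.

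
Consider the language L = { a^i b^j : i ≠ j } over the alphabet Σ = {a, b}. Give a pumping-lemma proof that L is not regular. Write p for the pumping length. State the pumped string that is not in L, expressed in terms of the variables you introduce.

Toward a contradiction, assume L is regular with pumping length p.
Choose w = a^p b^{p+p!}. Since p ≠ p+p!, w ∈ L; and |w| ≥ p.
By the pumping lemma, w = xyz with |xy| ≤ p and |y| ≥ 1.
Because |xy| ≤ p and w begins with p copies of a, we have y = a^k with 1 ≤ k ≤ p.
Since 1 ≤ k ≤ p, k divides p!; set t = 1 + p!/k. Then xy^t z has p + (p!/k)·k = p + p! copies of a. Now the a-count equals the b-count, so i ≠ j fails. So xy^t z = a^{p+p!} b^{p+p!} ∉ L.
This contradicts the pumping lemma, so L is not regular.

a^{p+p!} b^{p+p!}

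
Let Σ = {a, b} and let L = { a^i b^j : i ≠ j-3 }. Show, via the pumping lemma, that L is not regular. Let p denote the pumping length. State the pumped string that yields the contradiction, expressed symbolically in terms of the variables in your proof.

Toward a contradiction, assume L is regular with pumping length p.
Choose w = a^p b^{p+p!+3}. Since p ≠ (p+p!+3)-3 = p+p!, w ∈ L; and |w| ≥ p.
Write w = xyz as guaranteed by the lemma, with |xy| ≤ p and |y| ≥ 1.
Since the first p symbols of w are all a's and |xy| ≤ p, y lies entirely in the leading a-block: y = a^k for some k with 1 ≤ k ≤ p.
Since 1 ≤ k ≤ p, k divides p!; set t = 1 + p!/k. Then xy^t z has p + (p!/k)·k = p + p! copies of a. Now the a-count is p+p! and (b-count)-3 = (p+p!+3)-3 = p+p!, so i ≠ j-3 fails. So xy^t z = a^{p+p!} b^{p+p!+3} ∉ L.
This contradicts the pumping lemma, so L is not regular.

a^{p+p!} b^{p+p!+3}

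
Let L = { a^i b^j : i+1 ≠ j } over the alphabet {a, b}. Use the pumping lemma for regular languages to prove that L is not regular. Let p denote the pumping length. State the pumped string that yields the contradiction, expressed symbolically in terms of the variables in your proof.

Suppose for contradiction that L is regular, and let p be the pumping length.
Choose w = a^p b^{p+p!+1}. Since p ≠ (p+p!+1)-1 = p+p!, w ∈ L; and |w| ≥ p.
Write w = xyz as guaranteed by the lemma, with |xy| ≤ p and y is nonempty.
The first p characters of w are a's, so xy (and hence y) consists only of a's. Write y = a^k, 1 ≤ k ≤ p.
Since 1 ≤ k ≤ p, k divides p!; set t = 1 + p!/k. Then xy^t z has p + (p!/k)·k = p + p! copies of a. Now the a-count is p+p! and (b-count)-1 = (p+p!+1)-1 = p+p!, so i+1 ≠ j fails. So xy^t z = a^{p+p!} b^{p+p!+1} ∉ L.
Contradiction. Therefore L is not regular.

a^{p+p!} b^{p+p!+1}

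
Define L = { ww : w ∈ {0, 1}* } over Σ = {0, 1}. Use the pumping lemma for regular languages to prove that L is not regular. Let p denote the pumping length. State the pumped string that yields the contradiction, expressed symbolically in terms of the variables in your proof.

Toward a contradiction, assume L is regular with pumping length p.
Take w = 0^p 1^p 0^p 1^p = uu where u = 0^p1^p; then w ∈ L and |w| = 4p ≥ p.
The pumping lemma gives a decomposition w = xyz where |xy| ≤ p and |y| ≥ 1.
Since the first p symbols of w are all 0's and |xy| ≤ p, y lies entirely in the leading 0-block: y = 0^k for some k with 1 ≤ k ≤ p.
Pump with i = 2: xy^2z = 0^{p+k} 1^p 0^p 1^p, of length 4p+k. Suppose this equals vv. The string starts with 0 and ends with 1, so v does too; thus the boundary between the two copies of v is a 1→0 transition. There is exactly one such transition, at position 2p+k, so |v| = 2p+k and |vv| = 4p+2k ≠ 4p+k since k ≥ 1. So xy^2z ∉ L.
Contradiction. Therefore L is not regular.

0^{p+k} 1^p 0^p 1^p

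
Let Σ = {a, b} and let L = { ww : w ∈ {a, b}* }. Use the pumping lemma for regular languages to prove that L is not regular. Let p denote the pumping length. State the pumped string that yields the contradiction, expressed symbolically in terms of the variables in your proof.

Assume L is regular; let p be its pumping constant.
Take w = a^p b^p a^p b^p = uu where u = a^pb^p; then w ∈ L and |w| = 4p ≥ p.
The pumping lemma gives a decomposition w = xyz where |xy| ≤ p and |y| ≥ 1.
Because |xy| ≤ p and w begins with p copies of a, we have y = a^k with 1 ≤ k ≤ p.
Pump with i = 2: xy^2z = a^{p+k} b^p a^p b^p, of length 4p+k. Suppose this equals vv. The string starts with a and ends with b, so v does too; thus the boundary between the two copies of v is a b→a transition. There is exactly one such transition, at position 2p+k, so |v| = 2p+k and |vv| = 4p+2k ≠ 4p+k since k ≥ 1. So xy^2z ∉ L.
Contradiction. Therefore L is not regular.

a^{p+k} b^p a^p b^p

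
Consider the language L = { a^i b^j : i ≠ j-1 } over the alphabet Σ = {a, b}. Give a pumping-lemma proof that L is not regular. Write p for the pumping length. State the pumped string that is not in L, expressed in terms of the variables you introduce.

a^{p+p!} b^{p+p!+1}

Assume L is regular; let p be its pumping constant.
Choose w = a^p b^{p+p!+1}. Since p ≠ (p+p!+1)-1 = p+p!, w ∈ L; and |w| ≥ p.
The pumping lemma gives a decomposition w = xyz where |xy| ≤ p and |y| ≥ 1.
Because |xy| ≤ p and w begins with p copies of a, we have y = a^k with 1 ≤ k ≤ p.
Since 1 ≤ k ≤ p, k divides p!; set t = 1 + p!/k. Then xy^t z has p + (p!/k)·k = p + p! copies of a. Now the a-count is p+p! and (b-count)-1 = (p+p!+1)-1 = p+p!, so i ≠ j-1 fails. So xy^t z = a^{p+p!} b^{p+p!+1} ∉ L.
This is a contradiction; hence L is not regular.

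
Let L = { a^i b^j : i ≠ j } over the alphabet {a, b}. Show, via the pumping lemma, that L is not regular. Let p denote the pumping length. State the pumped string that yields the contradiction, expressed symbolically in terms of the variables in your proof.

Assume L is regular. Let p be the pumping length given by the pumping lemma.
Choose w = a^p b^{p+p!}. Since p ≠ p+p!, w ∈ L; and |w| ≥ p.
Write w = xyz as guaranteed by the lemma, with |xy| ≤ p and y is nonempty.
Since the first p symbols of w are all a's and |xy| ≤ p, y lies entirely in the leading a-block: y = a^k for some k with 1 ≤ k ≤ p.
Since 1 ≤ k ≤ p, k divides p!; set t = 1 + p!/k. Then xy^t z has p + (p!/k)·k = p + p! copies of a. Now the a-count equals the b-count, so i ≠ j fails. So xy^t z = a^{p+p!} b^{p+p!} ∉ L.
Contradiction. Therefore L is not regular.

a^{p+p!} b^{p+p!}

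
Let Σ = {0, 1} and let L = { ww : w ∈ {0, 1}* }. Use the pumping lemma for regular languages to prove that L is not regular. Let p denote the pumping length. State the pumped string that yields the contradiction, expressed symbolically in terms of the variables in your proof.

0^{p+k} 1^p 0^p 1^p

Toward a contradiction, assume L is regular with pumping length p.
Take w = 0^p 1^p 0^p 1^p = uu where u = 0^p1^p; then w ∈ L and |w| = 4p ≥ p.
By the pumping lemma, w = xyz with |xy| ≤ p and y is nonempty.
The first p characters of w are 0's, so xy (and hence y) consists only of 0's. Write y = 0^k, 1 ≤ k ≤ p.
Pump with i = 2: xy^2z = 0^{p+k} 1^p 0^p 1^p, of length 4p+k. Suppose this equals vv. The string starts with 0 and ends with 1, so v does too; thus the boundary between the two copies of v is a 1→0 transition. There is exactly one such transition, at position 2p+k, so |v| = 2p+k and |vv| = 4p+2k ≠ 4p+k since k ≥ 1. So xy^2z ∉ L.
This contradicts the pumping lemma, so L is not regular.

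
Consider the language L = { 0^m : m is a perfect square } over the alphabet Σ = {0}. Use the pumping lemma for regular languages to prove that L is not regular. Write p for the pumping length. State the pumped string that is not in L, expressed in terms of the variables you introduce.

Assume L is regular. Let p be the pumping length given by the pumping lemma.
Take w = 0^{p²} ∈ L with |w| = p² ≥ p.
The pumping lemma gives a decomposition w = xyz where |xy| ≤ p and |y| > 0.
Then y = 0^k for some k with 1 ≤ k ≤ p.
Pump with i = 2: xy^2z = 0^{p²+k}. Since 1 ≤ k ≤ p, p² < p²+k ≤ p²+p < (p+1)², so p²+k lies strictly between consecutive squares and is not a perfect square. So xy^2z ∉ L.
This is a contradiction; hence L is not regular.

0^{p²+k}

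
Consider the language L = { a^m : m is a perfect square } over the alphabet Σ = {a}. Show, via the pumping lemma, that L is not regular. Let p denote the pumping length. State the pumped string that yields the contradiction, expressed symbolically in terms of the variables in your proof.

a^{p²+k}

Assume L is regular. Let p be the pumping length given by the pumping lemma.
Take w = a^{p²} ∈ L with |w| = p² ≥ p.
The pumping lemma gives a decomposition w = xyz where |xy| ≤ p and |y| ≥ 1.
Then y = a^k for some k with 1 ≤ k ≤ p.
Pump with i = 2: xy^2z = a^{p²+k}. Since 1 ≤ k ≤ p, p² < p²+k ≤ p²+p < (p+1)², so p²+k lies strictly between consecutive squares and is not a perfect square. So xy^2z ∉ L.
This contradicts the pumping lemma, so L is not regular.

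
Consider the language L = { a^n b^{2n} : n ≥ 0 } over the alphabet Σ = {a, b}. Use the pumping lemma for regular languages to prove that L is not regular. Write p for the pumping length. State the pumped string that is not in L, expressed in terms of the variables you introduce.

Assume L is regular. Let p be the pumping length given by the pumping lemma.
Choose w = a^p b^{2p}, which is in L with |w| = 3p ≥ p.
The pumping lemma gives a decomposition w = xyz where |xy| ≤ p and |y| ≥ 1.
The first p characters of w are a's, so xy (and hence y) consists only of a's. Write y = a^k, 1 ≤ k ≤ p.
Pump with i = 2: xy^2z = a^{p+k} b^{2p}. For this to lie in L we would need 2p = 2(p+k), which forces k = 0. But k ≥ 1, so xy^2z ∉ L.
This contradicts the pumping lemma, so L is not regular.

a^{p+k} b^{2p}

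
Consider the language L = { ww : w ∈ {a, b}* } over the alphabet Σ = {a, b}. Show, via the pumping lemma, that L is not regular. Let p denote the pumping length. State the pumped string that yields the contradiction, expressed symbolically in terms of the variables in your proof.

a^{p+k} b^p a^p b^p

Assume L is regular; let p be its pumping constant.
Take w = a^p b^p a^p b^p = uu where u = a^pb^p; then w ∈ L and |w| = 4p ≥ p.
By the pumping lemma, w = xyz with |xy| ≤ p and |y| ≥ 1.
The first p characters of w are a's, so xy (and hence y) consists only of a's. Write y = a^k, 1 ≤ k ≤ p.
Pump with i = 2: xy^2z = a^{p+k} b^p a^p b^p, of length 4p+k. Suppose this equals vv. The string starts with a and ends with b, so v does too; thus the boundary between the two copies of v is a b→a transition. There is exactly one such transition, at position 2p+k, so |v| = 2p+k and |vv| = 4p+2k ≠ 4p+k since k ≥ 1. So xy^2z ∉ L.
This is a contradiction; hence L is not regular.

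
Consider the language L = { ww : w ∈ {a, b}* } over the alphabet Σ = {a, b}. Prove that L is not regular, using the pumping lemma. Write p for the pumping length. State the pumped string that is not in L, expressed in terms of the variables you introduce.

Suppose for contradiction that L is regular, and let p be the pumping length.
Take w = a^p b^p a^p b^p = uu where u = a^pb^p; then w ∈ L and |w| = 4p ≥ p.
By the pumping lemma, w = xyz with |xy| ≤ p and |y| > 0.
Because |xy| ≤ p and w begins with p copies of a, we have y = a^k with 1 ≤ k ≤ p.
Pump with i = 2: xy^2z = a^{p+k} b^p a^p b^p, of length 4p+k. Suppose this equals vv. The string starts with a and ends with b, so v does too; thus the boundary between the two copies of v is a b→a transition. There is exactly one such transition, at position 2p+k, so |v| = 2p+k and |vv| = 4p+2k ≠ 4p+k since k ≥ 1. So xy^2z ∉ L.
This is a contradiction; hence L is not regular.

a^{p+k} b^p a^p b^p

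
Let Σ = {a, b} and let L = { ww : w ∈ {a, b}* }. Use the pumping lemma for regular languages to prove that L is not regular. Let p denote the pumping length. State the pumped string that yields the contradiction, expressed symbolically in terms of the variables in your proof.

a^{p+k} b^p a^p b^p

Suppose for contradiction that L is regular, and let p be the pumping length.
Take w = a^p b^p a^p b^p = uu where u = a^pb^p; then w ∈ L and |w| = 4p ≥ p.
The pumping lemma gives a decomposition w = xyz where |xy| ≤ p and |y| > 0.
Because |xy| ≤ p and w begins with p copies of a, we have y = a^k with 1 ≤ k ≤ p.
Pump with i = 2: xy^2z = a^{p+k} b^p a^p b^p, of length 4p+k. Suppose this equals vv. The string starts with a and ends with b, so v does too; thus the boundary between the two copies of v is a b→a transition. There is exactly one such transition, at position 2p+k, so |v| = 2p+k and |vv| = 4p+2k ≠ 4p+k since k ≥ 1. So xy^2z ∉ L.
Contradiction. Therefore L is not regular.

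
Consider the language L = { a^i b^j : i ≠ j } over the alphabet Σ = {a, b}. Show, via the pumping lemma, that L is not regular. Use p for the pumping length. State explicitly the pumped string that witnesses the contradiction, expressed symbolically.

Suppose for contradiction that L is regular, and let p be the pumping length.
Choose w = a^p b^{p+p!}. Since p ≠ p+p!, w ∈ L; and |w| ≥ p.
By the pumping lemma, w = xyz with |xy| ≤ p and |y| > 0.
Since the first p symbols of w are all a's and |xy| ≤ p, y lies entirely in the leading a-block: y = a^k for some k with 1 ≤ k ≤ p.
Since 1 ≤ k ≤ p, k divides p!; set t = 1 + p!/k. Then xy^t z has p + (p!/k)·k = p + p! copies of a. Now the a-count equals the b-count, so i ≠ j fails. So xy^t z = a^{p+p!} b^{p+p!} ∉ L.
This contradicts the pumping lemma, so L is not regular.

a^{p+p!} b^{p+p!}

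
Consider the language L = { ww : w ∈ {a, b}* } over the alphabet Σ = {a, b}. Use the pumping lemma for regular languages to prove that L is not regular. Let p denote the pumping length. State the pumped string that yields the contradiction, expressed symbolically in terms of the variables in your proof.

a^{p+k} b^p a^p b^p

Suppose for contradiction that L is regular, and let p be the pumping length.
Take w = a^p b^p a^p b^p = uu where u = a^pb^p; then w ∈ L and |w| = 4p ≥ p.
The pumping lemma gives a decomposition w = xyz where |xy| ≤ p and |y| ≥ 1.
Because |xy| ≤ p and w begins with p copies of a, we have y = a^k with 1 ≤ k ≤ p.
Pump with i = 2: xy^2z = a^{p+k} b^p a^p b^p, of length 4p+k. Suppose this equals vv. The string starts with a and ends with b, so v does too; thus the boundary between the two copies of v is a b→a transition. There is exactly one such transition, at position 2p+k, so |v| = 2p+k and |vv| = 4p+2k ≠ 4p+k since k ≥ 1. So xy^2z ∉ L.
This is a contradiction; hence L is not regular.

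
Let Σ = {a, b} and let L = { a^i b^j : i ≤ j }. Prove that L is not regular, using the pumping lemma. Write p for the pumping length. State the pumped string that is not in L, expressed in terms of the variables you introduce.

Suppose for contradiction that L is regular, and let p be the pumping length.
Choose w = a^p b^p ∈ L, with |w| = 2p ≥ p.
Write w = xyz as guaranteed by the lemma, with |xy| ≤ p and y is nonempty.
Because |xy| ≤ p and w begins with p copies of a, we have y = a^k with 1 ≤ k ≤ p.
Consider xy^2z = a^{p+k} b^p. Since k ≥ 1, the a-count p+k exceeds the b-count p, so i ≤ j fails; thus xy^2z ∉ L.
This contradicts the pumping lemma, so L is not regular.

a^{p+k} b^p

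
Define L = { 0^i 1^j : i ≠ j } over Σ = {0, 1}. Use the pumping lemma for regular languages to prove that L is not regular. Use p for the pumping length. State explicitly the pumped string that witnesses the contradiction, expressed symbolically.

0^{p+p!} 1^{p+p!}

Suppose for contradiction that L is regular, and let p be the pumping length.
Choose w = 0^p 1^{p+p!}. Since p ≠ p+p!, w ∈ L; and |w| ≥ p.
By the pumping lemma, w = xyz with |xy| ≤ p and |y| > 0.
Because |xy| ≤ p and w begins with p copies of 0, we have y = 0^k with 1 ≤ k ≤ p.
Since 1 ≤ k ≤ p, k divides p!; set t = 1 + p!/k. Then xy^t z has p + (p!/k)·k = p + p! copies of 0. Now the 0-count equals the 1-count, so i ≠ j fails. So xy^t z = 0^{p+p!} 1^{p+p!} ∉ L.
This is a contradiction; hence L is not regular.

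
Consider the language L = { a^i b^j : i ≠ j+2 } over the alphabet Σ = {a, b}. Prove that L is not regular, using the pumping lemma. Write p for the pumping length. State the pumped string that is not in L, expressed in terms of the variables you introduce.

a^{p+p!} b^{p+p!-2}

Suppose for contradiction that L is regular, and let p be the pumping length.
Choose w = a^p b^{p+p!-2}. Since p ≠ (p+p!-2)+2 = p+p!, w ∈ L; and |w| ≥ p.
By the pumping lemma, w = xyz with |xy| ≤ p and y is nonempty.
The first p characters of w are a's, so xy (and hence y) consists only of a's. Write y = a^k, 1 ≤ k ≤ p.
Since 1 ≤ k ≤ p, k divides p!; set t = 1 + p!/k. Then xy^t z has p + (p!/k)·k = p + p! copies of a. Now the a-count is p+p! and (b-count)+2 = (p+p!-2)+2 = p+p!, so i ≠ j+2 fails. So xy^t z = a^{p+p!} b^{p+p!-2} ∉ L.
Contradiction. Therefore L is not regular.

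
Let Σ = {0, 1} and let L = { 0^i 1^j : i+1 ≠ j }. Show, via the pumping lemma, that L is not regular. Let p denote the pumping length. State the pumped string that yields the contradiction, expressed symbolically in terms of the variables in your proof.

0^{p+p!} 1^{p+p!+1}

Assume L is regular. Let p be the pumping length given by the pumping lemma.
Choose w = 0^p 1^{p+p!+1}. Since p ≠ (p+p!+1)-1 = p+p!, w ∈ L; and |w| ≥ p.
The pumping lemma gives a decomposition w = xyz where |xy| ≤ p and |y| > 0.
The first p characters of w are 0's, so xy (and hence y) consists only of 0's. Write y = 0^k, 1 ≤ k ≤ p.
Since 1 ≤ k ≤ p, k divides p!; set t = 1 + p!/k. Then xy^t z has p + (p!/k)·k = p + p! copies of 0. Now the 0-count is p+p! and (1-count)-1 = (p+p!+1)-1 = p+p!, so i+1 ≠ j fails. So xy^t z = 0^{p+p!} 1^{p+p!+1} ∉ L.
Contradiction. Therefore L is not regular.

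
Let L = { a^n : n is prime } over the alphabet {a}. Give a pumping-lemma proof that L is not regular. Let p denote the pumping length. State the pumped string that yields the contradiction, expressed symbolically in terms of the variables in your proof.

a^{q(1+k)}

Toward a contradiction, assume L is regular with pumping length p.
Let q be a prime with q ≥ p+2 (infinitely many primes exist), and take w = a^q ∈ L with |w| = q ≥ p.
By the pumping lemma, w = xyz with |xy| ≤ p and |y| ≥ 1.
Then y = a^k for some k with 1 ≤ k ≤ p.
Since 1 ≤ k ≤ p, |xz| = q-k. Pump with i = q+1: |xy^{q+1}z| = (q-k)+(q+1)k = q+qk = q(1+k), which is composite (both factors ≥ 2). So xy^{q+1}z = a^{q(1+k)} ∉ L.
Contradiction. Therefore L is not regular.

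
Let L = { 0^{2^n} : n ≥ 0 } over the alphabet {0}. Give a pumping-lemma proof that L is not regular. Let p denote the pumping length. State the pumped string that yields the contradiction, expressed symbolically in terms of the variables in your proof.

Assume L is regular. Let p be the pumping length given by the pumping lemma.
Take w = 0^{2^p} ∈ L with |w| = 2^p ≥ p.
By the pumping lemma, w = xyz with |xy| ≤ p and |y| ≥ 1.
Then y = 0^k for some k with 1 ≤ k ≤ p.
Pump with i = 2: xy^2z = 0^{2^p+k}. Since 1 ≤ k ≤ p < 2^p, we have 2^p < 2^p+k < 2^{p+1}, so 2^p+k is not a power of 2. So xy^2z ∉ L.
This contradicts the pumping lemma, so L is not regular.

0^{2^p+k}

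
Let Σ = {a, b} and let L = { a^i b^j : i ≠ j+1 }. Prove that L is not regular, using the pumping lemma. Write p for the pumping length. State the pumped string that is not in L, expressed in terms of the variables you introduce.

a^{p+p!} b^{p+p!-1}

Suppose for contradiction that L is regular, and let p be the pumping length.
Choose w = a^p b^{p+p!-1}. Since p ≠ (p+p!-1)+1 = p+p!, w ∈ L; and |w| ≥ p.
Write w = xyz as guaranteed by the lemma, with |xy| ≤ p and |y| > 0.
The first p characters of w are a's, so xy (and hence y) consists only of a's. Write y = a^k, 1 ≤ k ≤ p.
Since 1 ≤ k ≤ p, k divides p!; set t = 1 + p!/k. Then xy^t z has p + (p!/k)·k = p + p! copies of a. Now the a-count is p+p! and (b-count)+1 = (p+p!-1)+1 = p+p!, so i ≠ j+1 fails. So xy^t z = a^{p+p!} b^{p+p!-1} ∉ L.
This is a contradiction; hence L is not regular.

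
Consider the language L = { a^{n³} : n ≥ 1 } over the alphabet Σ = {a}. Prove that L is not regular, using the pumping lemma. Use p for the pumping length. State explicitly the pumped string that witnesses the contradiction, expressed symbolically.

a^{p³+k}

Suppose for contradiction that L is regular, and let p be the pumping length.
Take w = a^{p³} ∈ L with |w| = p³ ≥ p.
By the pumping lemma, w = xyz with |xy| ≤ p and y is nonempty.
Then y = a^k for some k with 1 ≤ k ≤ p.
Pump with i = 2: xy^2z = a^{p³+k}. Since 1 ≤ k ≤ p, p³ < p³+k ≤ p³+p < p³+3p²+3p+1 = (p+1)³, so p³+k is not a perfect cube. So xy^2z ∉ L.
Contradiction. Therefore L is not regular.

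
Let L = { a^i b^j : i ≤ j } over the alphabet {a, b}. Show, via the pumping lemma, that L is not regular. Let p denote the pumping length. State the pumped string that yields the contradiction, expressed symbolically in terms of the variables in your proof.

a^{p+k} b^p

Assume L is regular; let p be its pumping constant.
Choose w = a^p b^p ∈ L, with |w| = 2p ≥ p.
By the pumping lemma, w = xyz with |xy| ≤ p and y is nonempty.
Because |xy| ≤ p and w begins with p copies of a, we have y = a^k with 1 ≤ k ≤ p.
Consider xy^2z = a^{p+k} b^p. Since k ≥ 1, the a-count p+k exceeds the b-count p, so i ≤ j fails; thus xy^2z ∉ L.
This is a contradiction; hence L is not regular.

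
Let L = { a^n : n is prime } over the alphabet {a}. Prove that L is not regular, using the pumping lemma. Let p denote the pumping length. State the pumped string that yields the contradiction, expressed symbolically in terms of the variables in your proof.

Toward a contradiction, assume L is regular with pumping length p.
Let q be a prime with q ≥ p+2 (infinitely many primes exist), and take w = a^q ∈ L with |w| = q ≥ p.
Write w = xyz as guaranteed by the lemma, with |xy| ≤ p and y is nonempty.
Then y = a^k for some k with 1 ≤ k ≤ p.
Since 1 ≤ k ≤ p, |xz| = q-k. Pump with i = q+1: |xy^{q+1}z| = (q-k)+(q+1)k = q+qk = q(1+k), which is composite (both factors ≥ 2). So xy^{q+1}z = a^{q(1+k)} ∉ L.
Contradiction. Therefore L is not regular.

a^{q(1+k)}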